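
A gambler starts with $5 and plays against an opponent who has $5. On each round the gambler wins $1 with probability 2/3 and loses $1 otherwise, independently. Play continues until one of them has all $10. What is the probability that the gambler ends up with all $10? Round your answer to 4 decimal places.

0.9697

Let r = q/p = (1/3)/(2/3) = 1/2. The recurrence P(i) = p·P(i+1) + q·P(i−1) with P(0)=0, P(10)=1 gives P(i) = (1 − r^i)/(1 − r^10).
P(5) = (1 − (1/2)^5) / (1 − (1/2)^10) = 32/33 ≈ 0.9697.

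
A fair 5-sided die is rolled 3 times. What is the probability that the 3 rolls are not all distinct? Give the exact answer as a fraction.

P(all 3 different) = 5/5 · 4/5 · ··· · 3/5 = 12/25.
P(at least two equal) = 1 − 12/25 = 13/25.

13/25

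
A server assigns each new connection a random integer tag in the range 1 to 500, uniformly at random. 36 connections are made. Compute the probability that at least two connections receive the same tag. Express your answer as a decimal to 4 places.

0.7250

It's easier to compute the probability that all 36 are distinct.
P(all distinct) = 500/500 · 499/500 · ··· · 465/500 ≈ 0.2750.
So the probability of at least one match is 1 − 0.2750 = 0.7250.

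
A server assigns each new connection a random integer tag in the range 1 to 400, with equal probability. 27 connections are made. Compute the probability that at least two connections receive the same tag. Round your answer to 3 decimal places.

0.592

It's easier to compute the probability that all 27 are distinct.
P(all distinct) = 400/400 · 399/400 · ··· · 374/400 ≈ 0.408.
So the probability of at least one match is 1 − 0.408 = 0.592.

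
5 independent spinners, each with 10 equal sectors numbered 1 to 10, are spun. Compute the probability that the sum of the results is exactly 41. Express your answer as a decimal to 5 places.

0.00715

There are 10^5 = 100000 equally likely outcomes.
The number of ordered 5-tuples from {1,…,10} summing to 41 is 715.
P(sum = 41) = 715/100000 = 143/20000 ≈ 0.00715.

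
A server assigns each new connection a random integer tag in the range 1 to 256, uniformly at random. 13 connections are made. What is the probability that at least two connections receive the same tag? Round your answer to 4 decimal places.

It's easier to compute the probability that all 13 are distinct.
P(all distinct) = 256/256 · 255/256 · ··· · 244/256 ≈ 0.7336.
So the probability of at least one match is 1 − 0.7336 = 0.2664.

0.2664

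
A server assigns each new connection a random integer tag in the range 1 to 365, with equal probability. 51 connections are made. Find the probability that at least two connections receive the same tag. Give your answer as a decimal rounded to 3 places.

0.974

It's easier to compute the probability that all 51 are distinct.
P(all distinct) = 365/365 · 364/365 · ··· · 315/365 ≈ 0.026.
So the probability of at least one match is 1 − 0.026 = 0.974.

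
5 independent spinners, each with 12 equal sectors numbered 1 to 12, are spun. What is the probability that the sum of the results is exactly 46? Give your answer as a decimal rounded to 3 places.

0.012

There are 12^5 = 248832 equally likely outcomes.
The number of ordered 5-tuples from {1,…,12} summing to 46 is 2985.
P(sum = 46) = 2985/248832 = 995/82944 ≈ 0.012.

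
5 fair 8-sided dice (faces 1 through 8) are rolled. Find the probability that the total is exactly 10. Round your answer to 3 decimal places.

0.004

There are 8^5 = 32768 equally likely outcomes.
The number of ordered 5-tuples from {1,…,8} summing to 10 is 126.
P(sum = 10) = 126/32768 = 63/16384 ≈ 0.004.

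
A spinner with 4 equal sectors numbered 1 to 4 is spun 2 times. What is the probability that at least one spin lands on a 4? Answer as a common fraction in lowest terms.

P(no spin lands on a 4) = (3/4)^2 = 9/16.
P(at least one) = 1 − 9/16 = 7/16.

7/16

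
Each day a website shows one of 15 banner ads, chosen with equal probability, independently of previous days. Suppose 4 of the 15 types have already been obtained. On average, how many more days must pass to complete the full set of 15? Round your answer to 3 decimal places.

45.298

Starting from 4 distinct types, each trial gives a new one with probability (15−i)/15 when i types are held, so the wait for the next new type is 15/(15−i).
E = 15/11 + 15/10 + 15/9 + 15/8 + 15/7 + 15/6 + 15/5 + 15/4 + 15/3 + 15/2 + 15/1 = 83711/1848 ≈ 45.298.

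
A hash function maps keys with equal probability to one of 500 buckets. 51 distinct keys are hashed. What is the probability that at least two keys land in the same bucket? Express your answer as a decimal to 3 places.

0.929

It's easier to compute the probability that all 51 are distinct.
P(all distinct) = 500/500 · 499/500 · ··· · 450/500 ≈ 0.071.
So the probability of at least one match is 1 − 0.071 = 0.929.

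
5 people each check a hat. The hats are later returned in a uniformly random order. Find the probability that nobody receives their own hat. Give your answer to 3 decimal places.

This is the derangement probability: permutations of 5 with no fixed point.
D(5) = 5! · (1 − 1/1! + 1/2! − ··· + (−1)^5/5!) = 44.
P = 44/120 = 11/30 ≈ 0.367.

0.367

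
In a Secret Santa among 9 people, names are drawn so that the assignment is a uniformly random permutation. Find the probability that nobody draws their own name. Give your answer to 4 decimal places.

0.3679

This is the derangement probability: permutations of 9 with no fixed point.
D(9) = 9! · (1 − 1/1! + 1/2! − ··· + (−1)^9/9!) = 133496.
P = 133496/362880 = 16687/45360 ≈ 0.3679.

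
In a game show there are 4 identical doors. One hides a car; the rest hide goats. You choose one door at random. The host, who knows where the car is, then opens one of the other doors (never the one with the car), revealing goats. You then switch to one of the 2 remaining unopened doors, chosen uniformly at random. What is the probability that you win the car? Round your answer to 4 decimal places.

Your original door holds the car with probability 1/4, so the other 3 collectively hold it with probability 3/4.
The host can always find an empty door to open, so this doesn't change that 3/4; it is now spread over the 2 remaining unopened doors.
P(win by switching) = (3/4) · (1/2) = 3/8 ≈ 0.3750.

0.3750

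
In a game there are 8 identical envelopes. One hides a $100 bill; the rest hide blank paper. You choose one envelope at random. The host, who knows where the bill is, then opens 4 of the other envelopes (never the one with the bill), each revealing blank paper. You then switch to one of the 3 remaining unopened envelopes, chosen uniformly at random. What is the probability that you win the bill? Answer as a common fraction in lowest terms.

7/24

Your original envelope holds the bill with probability 1/8, so the other 7 collectively hold it with probability 7/8.
The host can always find 4 empty envelopes to open, so the reveals don't change that 7/8; it is now spread over the 3 remaining unopened envelopes.
P(win by switching) = (7/8) · (1/3) = 7/24.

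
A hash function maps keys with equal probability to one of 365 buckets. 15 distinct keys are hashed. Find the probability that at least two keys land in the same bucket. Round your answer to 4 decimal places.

0.2529

It's easier to compute the probability that all 15 are distinct.
P(all distinct) = 365/365 · 364/365 · ··· · 351/365 ≈ 0.7471.
So the probability of at least one match is 1 − 0.7471 = 0.2529.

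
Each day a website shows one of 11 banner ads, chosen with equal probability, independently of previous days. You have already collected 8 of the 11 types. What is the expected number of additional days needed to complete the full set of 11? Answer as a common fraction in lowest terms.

121/6

Starting from 8 distinct types, each trial gives a new one with probability (11−i)/11 when i types are held, so the wait for the next new type is 11/(11−i).
E = 11/3 + 11/2 + 11/1 = 121/6.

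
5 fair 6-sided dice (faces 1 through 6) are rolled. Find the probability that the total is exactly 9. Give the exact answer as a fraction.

35/3888

There are 6^5 = 7776 equally likely outcomes.
The number of ordered 5-tuples from {1,…,6} summing to 9 is 70.
P(sum = 9) = 70/7776 = 35/3888.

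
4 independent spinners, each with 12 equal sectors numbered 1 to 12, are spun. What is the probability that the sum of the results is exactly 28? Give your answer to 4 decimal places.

0.0536

There are 12^4 = 20736 equally likely outcomes.
The number of ordered 4-tuples from {1,…,12} summing to 28 is 1111.
P(sum = 28) = 1111/20736 ≈ 0.0536.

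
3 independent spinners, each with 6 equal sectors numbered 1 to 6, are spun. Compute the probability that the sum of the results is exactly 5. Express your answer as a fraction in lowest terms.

1/36

There are 6^3 = 216 equally likely outcomes.
The number of ordered 3-tuples from {1,…,6} summing to 5 is 6.
P(sum = 5) = 6/216 = 1/36.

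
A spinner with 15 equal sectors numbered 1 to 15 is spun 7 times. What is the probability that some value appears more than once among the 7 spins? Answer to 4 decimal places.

P(all 7 different) = 15/15 · 14/15 · ··· · 9/15 ≈ 0.1898.
P(at least two equal) = 1 − 0.1898 = 0.8102.

0.8102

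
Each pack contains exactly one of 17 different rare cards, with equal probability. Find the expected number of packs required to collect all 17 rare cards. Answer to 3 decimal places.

After i distinct types are collected, each trial gives a new one with probability (17−i)/17, so the expected wait for the next new type is 17/(17−i).
E = 17/17 + 17/16 + 17/15 + 17/14 + 17/13 + 17/12 + 17/11 + 17/10 + 17/9 + 17/8 + 17/7 + 17/6 + 17/5 + 17/4 + 17/3 + 17/2 + 17/1 = 42142223/720720 ≈ 58.472.

58.472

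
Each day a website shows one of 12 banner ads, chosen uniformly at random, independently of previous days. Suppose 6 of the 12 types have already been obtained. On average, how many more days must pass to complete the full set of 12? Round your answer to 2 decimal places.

Starting from 6 distinct types, each trial gives a new one with probability (12−i)/12 when i types are held, so the wait for the next new type is 12/(12−i).
E = 12/6 + 12/5 + 12/4 + 12/3 + 12/2 + 12/1 = 147/5 ≈ 29.40.

29.40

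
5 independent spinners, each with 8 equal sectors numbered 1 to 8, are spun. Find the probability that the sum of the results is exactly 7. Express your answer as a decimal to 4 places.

0.0005

There are 8^5 = 32768 equally likely outcomes.
The number of ordered 5-tuples from {1,…,8} summing to 7 is 15.
P(sum = 7) = 15/32768 ≈ 0.0005.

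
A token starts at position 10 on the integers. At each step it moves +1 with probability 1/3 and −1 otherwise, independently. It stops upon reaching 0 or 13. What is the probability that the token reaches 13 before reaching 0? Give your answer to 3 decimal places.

Let r = q/p = (2/3)/(1/3) = 2. The recurrence P(i) = p·P(i+1) + q·P(i−1) with P(0)=0, P(13)=1 gives P(i) = (1 − r^i)/(1 − r^13).
P(10) = (1 − (2)^10) / (1 − (2)^13) = 1023/8191 ≈ 0.125.

0.125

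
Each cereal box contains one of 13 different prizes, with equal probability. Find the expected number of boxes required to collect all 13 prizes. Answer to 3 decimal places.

41.342

After i distinct types are collected, each trial gives a new one with probability (13−i)/13, so the expected wait for the next new type is 13/(13−i).
E = 13/13 + 13/12 + 13/11 + 13/10 + 13/9 + 13/8 + 13/7 + 13/6 + 13/5 + 13/4 + 13/3 + 13/2 + 13/1 = 1145993/27720 ≈ 41.342.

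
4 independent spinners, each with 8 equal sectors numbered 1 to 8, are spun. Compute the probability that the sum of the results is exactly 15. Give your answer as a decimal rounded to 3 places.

0.069

There are 8^4 = 4096 equally likely outcomes.
The number of ordered 4-tuples from {1,…,8} summing to 15 is 284.
P(sum = 15) = 284/4096 = 71/1024 ≈ 0.069.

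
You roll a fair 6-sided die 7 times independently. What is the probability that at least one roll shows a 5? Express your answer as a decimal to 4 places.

P(no roll shows a 5) = (5/6)^7 ≈ 0.2791.
P(at least one) = 1 − 0.2791 = 0.7209.

0.7209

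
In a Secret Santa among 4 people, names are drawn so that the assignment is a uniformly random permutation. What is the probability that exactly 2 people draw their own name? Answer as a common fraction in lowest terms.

1/4

Choose which 2 of the 4 are fixed: C(4,2) = 6 ways.
The remaining 2 must have no fixed point: D(2) = 1.
P = 6·1/24 = 1/4.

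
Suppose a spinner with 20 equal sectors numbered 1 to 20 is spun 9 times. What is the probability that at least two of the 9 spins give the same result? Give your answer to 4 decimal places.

P(all 9 different) = 20/20 · 19/20 · ··· · 12/20 ≈ 0.1190.
P(at least two equal) = 1 − 0.1190 = 0.8810.

0.8810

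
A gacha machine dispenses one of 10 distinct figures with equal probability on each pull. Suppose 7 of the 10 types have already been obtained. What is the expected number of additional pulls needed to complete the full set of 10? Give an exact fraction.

Starting from 7 distinct types, each trial gives a new one with probability (10−i)/10 when i types are held, so the wait for the next new type is 10/(10−i).
E = 10/3 + 10/2 + 10/1 = 55/3.

55/3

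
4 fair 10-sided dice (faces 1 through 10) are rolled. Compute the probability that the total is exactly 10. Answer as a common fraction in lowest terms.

21/2500

There are 10^4 = 10000 equally likely outcomes.
The number of ordered 4-tuples from {1,…,10} summing to 10 is 84.
P(sum = 10) = 84/10000 = 21/2500.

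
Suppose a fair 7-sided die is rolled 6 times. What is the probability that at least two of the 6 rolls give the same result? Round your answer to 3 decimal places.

P(all 6 different) = 7/7 · 6/7 · ··· · 2/7 ≈ 0.043.
P(at least two equal) = 1 − 0.043 = 0.957.

0.957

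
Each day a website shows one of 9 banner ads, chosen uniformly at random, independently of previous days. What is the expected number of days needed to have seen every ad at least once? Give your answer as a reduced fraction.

After i distinct types are collected, each trial gives a new one with probability (9−i)/9, so the expected wait for the next new type is 9/(9−i).
E = 9/9 + 9/8 + 9/7 + 9/6 + 9/5 + 9/4 + 9/3 + 9/2 + 9/1 = 7129/280.

7129/280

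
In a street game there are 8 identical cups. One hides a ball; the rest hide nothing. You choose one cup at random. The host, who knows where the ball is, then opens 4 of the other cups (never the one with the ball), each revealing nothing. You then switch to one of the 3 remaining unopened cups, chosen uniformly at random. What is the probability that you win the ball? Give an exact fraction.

7/24

Your original cup holds the ball with probability 1/8, so the other 7 collectively hold it with probability 7/8.
The host can always find 4 empty cups to open, so the reveals don't change that 7/8; it is now spread over the 3 remaining unopened cups.
P(win by switching) = (7/8) · (1/3) = 7/24.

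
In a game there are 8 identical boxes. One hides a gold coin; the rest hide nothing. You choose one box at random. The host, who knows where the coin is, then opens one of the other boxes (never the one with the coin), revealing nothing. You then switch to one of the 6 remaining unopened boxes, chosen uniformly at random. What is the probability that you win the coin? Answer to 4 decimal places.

0.1458

Your original box holds the coin with probability 1/8, so the other 7 collectively hold it with probability 7/8.
The host can always find an empty box to open, so this doesn't change that 7/8; it is now spread over the 6 remaining unopened boxes.
P(win by switching) = (7/8) · (1/6) = 7/48 ≈ 0.1458.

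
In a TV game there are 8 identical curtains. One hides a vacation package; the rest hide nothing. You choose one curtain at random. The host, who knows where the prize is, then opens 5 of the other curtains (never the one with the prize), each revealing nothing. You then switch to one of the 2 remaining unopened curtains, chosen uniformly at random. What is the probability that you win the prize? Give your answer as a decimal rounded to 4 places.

0.4375

Your original curtain holds the prize with probability 1/8, so the other 7 collectively hold it with probability 7/8.
The host can always find 5 empty curtains to open, so the reveals don't change that 7/8; it is now spread over the 2 remaining unopened curtains.
P(win by switching) = (7/8) · (1/2) = 7/16 ≈ 0.4375.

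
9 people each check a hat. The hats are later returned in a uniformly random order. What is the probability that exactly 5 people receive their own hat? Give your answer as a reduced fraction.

Choose which 5 of the 9 are fixed: C(9,5) = 126 ways.
The remaining 4 must have no fixed point: D(4) = 9.
P = 126·9/362880 = 1/320.

1/320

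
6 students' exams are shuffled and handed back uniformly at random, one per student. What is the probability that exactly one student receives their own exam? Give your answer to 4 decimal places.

0.3667

Choose which one is fixed: C(6,1) = 6 ways.
The remaining 5 must have no fixed point: D(5) = 44.
P = 6·44/720 = 11/30 ≈ 0.3667.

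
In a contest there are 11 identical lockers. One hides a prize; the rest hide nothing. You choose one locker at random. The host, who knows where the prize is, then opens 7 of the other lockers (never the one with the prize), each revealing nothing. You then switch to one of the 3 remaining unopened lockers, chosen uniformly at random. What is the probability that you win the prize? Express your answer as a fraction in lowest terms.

10/33

Your original locker holds the prize with probability 1/11, so the other 10 collectively hold it with probability 10/11.
The host can always find 7 empty lockers to open, so the reveals don't change that 10/11; it is now spread over the 3 remaining unopened lockers.
P(win by switching) = (10/11) · (1/3) = 10/33.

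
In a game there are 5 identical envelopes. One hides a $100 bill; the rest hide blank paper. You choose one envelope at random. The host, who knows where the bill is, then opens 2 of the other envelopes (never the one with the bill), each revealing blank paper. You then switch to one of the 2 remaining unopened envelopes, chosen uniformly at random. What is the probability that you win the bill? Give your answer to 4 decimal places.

0.4000

Your original envelope holds the bill with probability 1/5, so the other 4 collectively hold it with probability 4/5.
The host can always find 2 empty envelopes to open, so the reveals don't change that 4/5; it is now spread over the 2 remaining unopened envelopes.
P(win by switching) = (4/5) · (1/2) = 2/5 ≈ 0.4000.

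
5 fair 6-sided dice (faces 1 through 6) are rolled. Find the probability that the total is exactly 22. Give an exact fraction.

35/648

There are 6^5 = 7776 equally likely outcomes.
The number of ordered 5-tuples from {1,…,6} summing to 22 is 420.
P(sum = 22) = 420/7776 = 35/648.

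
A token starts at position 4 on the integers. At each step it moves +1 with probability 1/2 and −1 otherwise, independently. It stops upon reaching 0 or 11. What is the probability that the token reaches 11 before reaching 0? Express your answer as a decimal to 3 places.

0.364

With a fair step, P(i) = ½P(i−1) + ½P(i+1) with P(0)=0, P(11)=1 has the linear solution P(i) = i/11.
P(4) = 4/11 ≈ 0.364.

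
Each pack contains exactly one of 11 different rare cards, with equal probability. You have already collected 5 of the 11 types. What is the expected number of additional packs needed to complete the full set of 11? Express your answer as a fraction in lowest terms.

Starting from 5 distinct types, each trial gives a new one with probability (11−i)/11 when i types are held, so the wait for the next new type is 11/(11−i).
E = 11/6 + 11/5 + 11/4 + 11/3 + 11/2 + 11/1 = 539/20.

539/20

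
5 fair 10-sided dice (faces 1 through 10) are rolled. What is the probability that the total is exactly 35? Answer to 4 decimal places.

There are 10^5 = 100000 equally likely outcomes.
The number of ordered 5-tuples from {1,…,10} summing to 35 is 3246.
P(sum = 35) = 3246/100000 = 1623/50000 ≈ 0.0325.

0.0325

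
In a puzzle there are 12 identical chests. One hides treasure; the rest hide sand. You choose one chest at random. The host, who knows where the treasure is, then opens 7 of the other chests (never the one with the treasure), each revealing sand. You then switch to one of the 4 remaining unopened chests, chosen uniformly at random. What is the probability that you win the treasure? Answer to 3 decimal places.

0.229

Your original chest holds the treasure with probability 1/12, so the other 11 collectively hold it with probability 11/12.
The host can always find 7 empty chests to open, so the reveals don't change that 11/12; it is now spread over the 4 remaining unopened chests.
P(win by switching) = (11/12) · (1/4) = 11/48 ≈ 0.229.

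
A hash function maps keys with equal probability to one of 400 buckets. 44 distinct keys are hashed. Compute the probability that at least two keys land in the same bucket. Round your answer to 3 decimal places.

It's easier to compute the probability that all 44 are distinct.
P(all distinct) = 400/400 · 399/400 · ··· · 357/400 ≈ 0.086.
So the probability of at least one match is 1 − 0.086 = 0.914.

0.914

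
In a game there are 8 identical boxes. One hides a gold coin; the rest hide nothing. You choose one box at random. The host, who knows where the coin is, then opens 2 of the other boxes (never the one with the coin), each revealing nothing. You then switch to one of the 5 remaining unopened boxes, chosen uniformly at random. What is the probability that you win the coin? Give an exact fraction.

7/40

Your original box holds the coin with probability 1/8, so the other 7 collectively hold it with probability 7/8.
The host can always find 2 empty boxes to open, so the reveals don't change that 7/8; it is now spread over the 5 remaining unopened boxes.
P(win by switching) = (7/8) · (1/5) = 7/40.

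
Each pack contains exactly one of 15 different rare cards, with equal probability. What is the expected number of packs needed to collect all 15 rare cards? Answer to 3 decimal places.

After i distinct types are collected, each trial gives a new one with probability (15−i)/15, so the expected wait for the next new type is 15/(15−i).
E = 15/15 + 15/14 + 15/13 + 15/12 + 15/11 + 15/10 + 15/9 + 15/8 + 15/7 + 15/6 + 15/5 + 15/4 + 15/3 + 15/2 + 15/1 = 1195757/24024 ≈ 49.773.

49.773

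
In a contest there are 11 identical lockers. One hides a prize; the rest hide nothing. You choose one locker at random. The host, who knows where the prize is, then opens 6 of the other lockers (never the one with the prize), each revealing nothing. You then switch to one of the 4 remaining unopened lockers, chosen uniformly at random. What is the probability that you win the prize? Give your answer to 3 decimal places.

0.227

Your original locker holds the prize with probability 1/11, so the other 10 collectively hold it with probability 10/11.
The host can always find 6 empty lockers to open, so the reveals don't change that 10/11; it is now spread over the 4 remaining unopened lockers.
P(win by switching) = (10/11) · (1/4) = 5/22 ≈ 0.227.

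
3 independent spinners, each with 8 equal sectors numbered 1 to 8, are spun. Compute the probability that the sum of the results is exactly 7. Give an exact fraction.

There are 8^3 = 512 equally likely outcomes.
The number of ordered 3-tuples from {1,…,8} summing to 7 is 15.
P(sum = 7) = 15/512.

15/512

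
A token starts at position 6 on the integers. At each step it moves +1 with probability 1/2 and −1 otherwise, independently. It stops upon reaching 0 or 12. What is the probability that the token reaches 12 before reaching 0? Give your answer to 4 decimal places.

With a fair step, P(i) = ½P(i−1) + ½P(i+1) with P(0)=0, P(12)=1 has the linear solution P(i) = i/12.
P(6) = 6/12 = 1/2 ≈ 0.5000.

0.5000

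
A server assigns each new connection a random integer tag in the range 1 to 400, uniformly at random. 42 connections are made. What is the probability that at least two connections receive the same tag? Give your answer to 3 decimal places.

0.893

It's easier to compute the probability that all 42 are distinct.
P(all distinct) = 400/400 · 399/400 · ··· · 359/400 ≈ 0.107.
So the probability of at least one match is 1 − 0.107 = 0.893.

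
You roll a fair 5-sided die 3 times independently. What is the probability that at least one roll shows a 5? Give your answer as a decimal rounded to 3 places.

P(no roll shows a 5) = (4/5)^3 ≈ 0.512.
P(at least one) = 1 − 0.512 = 0.488.

0.488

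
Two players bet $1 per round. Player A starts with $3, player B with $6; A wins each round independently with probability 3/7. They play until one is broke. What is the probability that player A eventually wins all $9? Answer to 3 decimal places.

Let r = q/p = (4/7)/(3/7) = 4/3. The recurrence P(i) = p·P(i+1) + q·P(i−1) with P(0)=0, P(9)=1 gives P(i) = (1 − r^i)/(1 − r^9).
P(3) = (1 − (4/3)^3) / (1 − (4/3)^9) = 729/6553 ≈ 0.111.

0.111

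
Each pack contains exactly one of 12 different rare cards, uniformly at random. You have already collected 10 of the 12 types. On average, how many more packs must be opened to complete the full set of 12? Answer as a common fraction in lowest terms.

Starting from 10 distinct types, each trial gives a new one with probability (12−i)/12 when i types are held, so the wait for the next new type is 12/(12−i).
E = 12/2 + 12/1 = 18.

18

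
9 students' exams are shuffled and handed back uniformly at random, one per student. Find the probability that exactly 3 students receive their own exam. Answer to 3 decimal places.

0.061

Choose which 3 of the 9 are fixed: C(9,3) = 84 ways.
The remaining 6 must have no fixed point: D(6) = 265.
P = 84·265/362880 = 53/864 ≈ 0.061.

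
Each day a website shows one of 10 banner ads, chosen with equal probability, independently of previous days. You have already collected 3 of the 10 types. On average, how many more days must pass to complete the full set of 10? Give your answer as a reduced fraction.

Starting from 3 distinct types, each trial gives a new one with probability (10−i)/10 when i types are held, so the wait for the next new type is 10/(10−i).
E = 10/7 + 10/6 + 10/5 + 10/4 + 10/3 + 10/2 + 10/1 = 363/14.

363/14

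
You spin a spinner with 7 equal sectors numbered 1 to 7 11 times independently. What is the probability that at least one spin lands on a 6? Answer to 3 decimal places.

0.817

P(no spin lands on a 6) = (6/7)^11 ≈ 0.183.
P(at least one) = 1 − 0.183 = 0.817.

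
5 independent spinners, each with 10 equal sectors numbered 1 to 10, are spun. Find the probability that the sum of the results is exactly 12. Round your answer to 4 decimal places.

0.0033

There are 10^5 = 100000 equally likely outcomes.
The number of ordered 5-tuples from {1,…,10} summing to 12 is 330.
P(sum = 12) = 330/100000 = 33/10000 ≈ 0.0033.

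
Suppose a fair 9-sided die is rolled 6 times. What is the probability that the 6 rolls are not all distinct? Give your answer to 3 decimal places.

0.886

P(all 6 different) = 9/9 · 8/9 · ··· · 4/9 ≈ 0.114.
P(at least two equal) = 1 − 0.114 = 0.886.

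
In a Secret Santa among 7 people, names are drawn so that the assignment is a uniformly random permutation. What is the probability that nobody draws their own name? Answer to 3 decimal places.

This is the derangement probability: permutations of 7 with no fixed point.
D(7) = 7! · (1 − 1/1! + 1/2! − ··· + (−1)^7/7!) = 1854.
P = 1854/5040 = 103/280 ≈ 0.368.

0.368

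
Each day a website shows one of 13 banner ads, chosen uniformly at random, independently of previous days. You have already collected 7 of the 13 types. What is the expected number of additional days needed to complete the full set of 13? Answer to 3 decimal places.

31.850

Starting from 7 distinct types, each trial gives a new one with probability (13−i)/13 when i types are held, so the wait for the next new type is 13/(13−i).
E = 13/6 + 13/5 + 13/4 + 13/3 + 13/2 + 13/1 = 637/20 ≈ 31.850.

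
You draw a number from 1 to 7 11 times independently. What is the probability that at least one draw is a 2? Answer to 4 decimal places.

0.8165

P(no draw is a 2) = (6/7)^11 ≈ 0.1835.
P(at least one) = 1 − 0.1835 = 0.8165.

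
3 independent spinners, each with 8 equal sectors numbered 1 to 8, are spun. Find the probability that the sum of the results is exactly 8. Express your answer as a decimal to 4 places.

There are 8^3 = 512 equally likely outcomes.
The number of ordered 3-tuples from {1,…,8} summing to 8 is 21.
P(sum = 8) = 21/512 ≈ 0.0410.

0.0410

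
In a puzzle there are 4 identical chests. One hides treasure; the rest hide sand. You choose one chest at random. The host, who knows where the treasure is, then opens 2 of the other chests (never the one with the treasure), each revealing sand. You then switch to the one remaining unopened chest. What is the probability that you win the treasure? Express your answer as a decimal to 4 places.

Your original chest holds the treasure with probability 1/4, so the other 3 collectively hold it with probability 3/4.
The host can always find 2 empty chests to open, so the reveals don't change that 3/4; it is now spread over the 1 remaining unopened chest.
P(win by switching) = (3/4) · (1/1) = 3/4 ≈ 0.7500.

0.7500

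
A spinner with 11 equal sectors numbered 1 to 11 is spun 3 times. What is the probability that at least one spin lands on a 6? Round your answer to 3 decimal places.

0.249

P(no spin lands on a 6) = (10/11)^3 ≈ 0.751.
P(at least one) = 1 − 0.751 = 0.249.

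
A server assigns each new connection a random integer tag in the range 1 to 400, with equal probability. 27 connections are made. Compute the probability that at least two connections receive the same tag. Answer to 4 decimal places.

It's easier to compute the probability that all 27 are distinct.
P(all distinct) = 400/400 · 399/400 · ··· · 374/400 ≈ 0.4076.
So the probability of at least one match is 1 − 0.4076 = 0.5924.

0.5924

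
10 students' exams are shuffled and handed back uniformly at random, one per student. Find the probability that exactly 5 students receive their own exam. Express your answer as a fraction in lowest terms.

11/3600

Choose which 5 of the 10 are fixed: C(10,5) = 252 ways.
The remaining 5 must have no fixed point: D(5) = 44.
P = 252·44/3628800 = 11/3600.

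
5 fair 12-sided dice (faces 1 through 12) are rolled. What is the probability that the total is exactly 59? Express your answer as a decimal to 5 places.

0.00002

There are 12^5 = 248832 equally likely outcomes.
The number of ordered 5-tuples from {1,…,12} summing to 59 is 5.
P(sum = 59) = 5/248832 ≈ 0.00002.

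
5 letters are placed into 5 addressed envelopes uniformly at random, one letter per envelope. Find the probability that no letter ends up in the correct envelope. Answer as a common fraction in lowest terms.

This is the derangement probability: permutations of 5 with no fixed point.
D(5) = 5! · (1 − 1/1! + 1/2! − ··· + (−1)^5/5!) = 44.
P = 44/120 = 11/30.

11/30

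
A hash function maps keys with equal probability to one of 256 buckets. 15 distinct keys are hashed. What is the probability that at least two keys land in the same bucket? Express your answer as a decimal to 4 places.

It's easier to compute the probability that all 15 are distinct.
P(all distinct) = 256/256 · 255/256 · ··· · 242/256 ≈ 0.6583.
So the probability of at least one match is 1 − 0.6583 = 0.3417.

0.3417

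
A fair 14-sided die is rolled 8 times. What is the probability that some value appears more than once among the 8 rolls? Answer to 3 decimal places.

P(all 8 different) = 14/14 · 13/14 · ··· · 7/14 ≈ 0.082.
P(at least two equal) = 1 − 0.082 = 0.918.

0.918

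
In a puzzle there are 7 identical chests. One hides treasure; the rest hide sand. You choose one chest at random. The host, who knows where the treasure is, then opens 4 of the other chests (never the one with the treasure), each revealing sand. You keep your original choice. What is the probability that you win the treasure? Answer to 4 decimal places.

0.1429

The host can always open 4 empty chests regardless of your choice, so the reveals give no information about your original chest.
P(win by staying) = 1/7 ≈ 0.1429.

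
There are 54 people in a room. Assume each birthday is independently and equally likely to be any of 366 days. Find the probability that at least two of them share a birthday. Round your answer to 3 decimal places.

0.984

It's easier to compute the probability that all 54 are distinct.
P(all distinct) = 366/366 · 365/366 · ··· · 313/366 ≈ 0.016.
So the probability of at least one match is 1 − 0.016 = 0.984.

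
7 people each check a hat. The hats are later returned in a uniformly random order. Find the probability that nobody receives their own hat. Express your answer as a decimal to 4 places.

0.3679

This is the derangement probability: permutations of 7 with no fixed point.
D(7) = 7! · (1 − 1/1! + 1/2! − ··· + (−1)^7/7!) = 1854.
P = 1854/5040 = 103/280 ≈ 0.3679.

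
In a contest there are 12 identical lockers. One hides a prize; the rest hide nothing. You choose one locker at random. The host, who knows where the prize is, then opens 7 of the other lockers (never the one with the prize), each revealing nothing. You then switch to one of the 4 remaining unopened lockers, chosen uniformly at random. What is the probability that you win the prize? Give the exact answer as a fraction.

Your original locker holds the prize with probability 1/12, so the other 11 collectively hold it with probability 11/12.
The host can always find 7 empty lockers to open, so the reveals don't change that 11/12; it is now spread over the 4 remaining unopened lockers.
P(win by switching) = (11/12) · (1/4) = 11/48.

11/48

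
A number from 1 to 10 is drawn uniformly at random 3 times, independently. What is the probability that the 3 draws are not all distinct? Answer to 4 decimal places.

P(all 3 different) = 10/10 · 9/10 · ··· · 8/10 ≈ 0.7200.
P(at least two equal) = 1 − 0.7200 = 0.2800.

0.2800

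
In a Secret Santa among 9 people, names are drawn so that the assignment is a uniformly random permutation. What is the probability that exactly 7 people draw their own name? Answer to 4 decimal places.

Choose which 7 of the 9 are fixed: C(9,7) = 36 ways.
The remaining 2 must have no fixed point: D(2) = 1.
P = 36·1/362880 = 1/10080 ≈ 0.0001.

0.0001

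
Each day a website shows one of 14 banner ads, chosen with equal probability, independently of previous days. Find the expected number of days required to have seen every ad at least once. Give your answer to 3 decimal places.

45.522

After i distinct types are collected, each trial gives a new one with probability (14−i)/14, so the expected wait for the next new type is 14/(14−i).
E = 14/14 + 14/13 + 14/12 + 14/11 + 14/10 + 14/9 + 14/8 + 14/7 + 14/6 + 14/5 + 14/4 + 14/3 + 14/2 + 14/1 = 1171733/25740 ≈ 45.522.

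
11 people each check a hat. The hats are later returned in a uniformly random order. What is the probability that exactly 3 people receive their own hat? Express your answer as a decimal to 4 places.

Choose which 3 of the 11 are fixed: C(11,3) = 165 ways.
The remaining 8 must have no fixed point: D(8) = 14833.
P = 165·14833/39916800 = 2119/34560 ≈ 0.0613.

0.0613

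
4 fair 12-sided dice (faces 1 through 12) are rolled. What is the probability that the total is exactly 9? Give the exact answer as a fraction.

There are 12^4 = 20736 equally likely outcomes.
The number of ordered 4-tuples from {1,…,12} summing to 9 is 56.
P(sum = 9) = 56/20736 = 7/2592.

7/2592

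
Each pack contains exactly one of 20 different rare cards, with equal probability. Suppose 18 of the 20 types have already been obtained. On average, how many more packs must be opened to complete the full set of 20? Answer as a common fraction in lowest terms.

Starting from 18 distinct types, each trial gives a new one with probability (20−i)/20 when i types are held, so the wait for the next new type is 20/(20−i).
E = 20/2 + 20/1 = 30.

30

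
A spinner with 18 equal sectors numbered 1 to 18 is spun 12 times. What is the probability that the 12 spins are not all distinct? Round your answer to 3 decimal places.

0.992

P(all 12 different) = 18/18 · 17/18 · ··· · 7/18 ≈ 0.008.
P(at least two equal) = 1 − 0.008 = 0.992.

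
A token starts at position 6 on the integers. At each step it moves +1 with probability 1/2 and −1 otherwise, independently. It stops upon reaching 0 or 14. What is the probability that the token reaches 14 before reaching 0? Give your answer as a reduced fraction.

3/7

With a fair step, P(i) = ½P(i−1) + ½P(i+1) with P(0)=0, P(14)=1 has the linear solution P(i) = i/14.
P(6) = 6/14 = 3/7.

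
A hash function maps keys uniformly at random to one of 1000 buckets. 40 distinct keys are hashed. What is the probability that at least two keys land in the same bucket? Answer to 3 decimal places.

It's easier to compute the probability that all 40 are distinct.
P(all distinct) = 1000/1000 · 999/1000 · ··· · 961/1000 ≈ 0.454.
So the probability of at least one match is 1 − 0.454 = 0.546.

0.546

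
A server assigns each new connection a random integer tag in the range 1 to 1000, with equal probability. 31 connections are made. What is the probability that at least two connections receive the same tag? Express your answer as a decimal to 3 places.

It's easier to compute the probability that all 31 are distinct.
P(all distinct) = 1000/1000 · 999/1000 · ··· · 970/1000 ≈ 0.625.
So the probability of at least one match is 1 − 0.625 = 0.375.

0.375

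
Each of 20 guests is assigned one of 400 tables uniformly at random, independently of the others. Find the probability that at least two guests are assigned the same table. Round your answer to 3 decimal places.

0.383

It's easier to compute the probability that all 20 are distinct.
P(all distinct) = 400/400 · 399/400 · ··· · 381/400 ≈ 0.617.
So the probability of at least one match is 1 − 0.617 = 0.383.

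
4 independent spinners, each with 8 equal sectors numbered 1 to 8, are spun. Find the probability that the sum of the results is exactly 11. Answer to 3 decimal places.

There are 8^4 = 4096 equally likely outcomes.
The number of ordered 4-tuples from {1,…,8} summing to 11 is 120.
P(sum = 11) = 120/4096 = 15/512 ≈ 0.029.

0.029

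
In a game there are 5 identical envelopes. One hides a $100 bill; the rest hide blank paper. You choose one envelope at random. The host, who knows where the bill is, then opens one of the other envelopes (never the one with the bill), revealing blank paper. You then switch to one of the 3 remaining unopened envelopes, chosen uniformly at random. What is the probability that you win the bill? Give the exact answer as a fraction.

Your original envelope holds the bill with probability 1/5, so the other 4 collectively hold it with probability 4/5.
The host can always find an empty envelope to open, so this doesn't change that 4/5; it is now spread over the 3 remaining unopened envelopes.
P(win by switching) = (4/5) · (1/3) = 4/15.

4/15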